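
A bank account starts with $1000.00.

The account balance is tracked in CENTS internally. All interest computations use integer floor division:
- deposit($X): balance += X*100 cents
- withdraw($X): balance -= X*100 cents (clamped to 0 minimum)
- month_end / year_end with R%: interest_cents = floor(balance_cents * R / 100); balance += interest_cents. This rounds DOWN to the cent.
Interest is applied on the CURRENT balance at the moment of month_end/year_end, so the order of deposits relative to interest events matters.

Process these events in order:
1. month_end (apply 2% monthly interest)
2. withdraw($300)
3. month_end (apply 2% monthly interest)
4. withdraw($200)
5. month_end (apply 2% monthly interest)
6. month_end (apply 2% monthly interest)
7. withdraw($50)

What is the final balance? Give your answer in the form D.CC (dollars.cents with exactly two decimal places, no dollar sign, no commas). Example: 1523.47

Answer: 505.98

Derivation:
After 1 (month_end (apply 2% monthly interest)): balance=$1020.00 total_interest=$20.00
After 2 (withdraw($300)): balance=$720.00 total_interest=$20.00
After 3 (month_end (apply 2% monthly interest)): balance=$734.40 total_interest=$34.40
After 4 (withdraw($200)): balance=$534.40 total_interest=$34.40
After 5 (month_end (apply 2% monthly interest)): balance=$545.08 total_interest=$45.08
After 6 (month_end (apply 2% monthly interest)): balance=$555.98 total_interest=$55.98
After 7 (withdraw($50)): balance=$505.98 total_interest=$55.98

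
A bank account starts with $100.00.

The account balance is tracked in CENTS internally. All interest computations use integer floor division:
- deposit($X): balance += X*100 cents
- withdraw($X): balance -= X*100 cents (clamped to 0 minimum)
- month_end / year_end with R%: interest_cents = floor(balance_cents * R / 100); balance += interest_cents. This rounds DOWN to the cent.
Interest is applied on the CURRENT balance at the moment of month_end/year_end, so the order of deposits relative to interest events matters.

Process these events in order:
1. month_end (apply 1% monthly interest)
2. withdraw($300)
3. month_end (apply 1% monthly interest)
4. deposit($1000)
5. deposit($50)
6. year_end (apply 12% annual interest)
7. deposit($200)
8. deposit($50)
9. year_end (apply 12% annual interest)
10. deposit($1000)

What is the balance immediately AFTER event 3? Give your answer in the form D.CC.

After 1 (month_end (apply 1% monthly interest)): balance=$101.00 total_interest=$1.00
After 2 (withdraw($300)): balance=$0.00 total_interest=$1.00
After 3 (month_end (apply 1% monthly interest)): balance=$0.00 total_interest=$1.00

Answer: 0.00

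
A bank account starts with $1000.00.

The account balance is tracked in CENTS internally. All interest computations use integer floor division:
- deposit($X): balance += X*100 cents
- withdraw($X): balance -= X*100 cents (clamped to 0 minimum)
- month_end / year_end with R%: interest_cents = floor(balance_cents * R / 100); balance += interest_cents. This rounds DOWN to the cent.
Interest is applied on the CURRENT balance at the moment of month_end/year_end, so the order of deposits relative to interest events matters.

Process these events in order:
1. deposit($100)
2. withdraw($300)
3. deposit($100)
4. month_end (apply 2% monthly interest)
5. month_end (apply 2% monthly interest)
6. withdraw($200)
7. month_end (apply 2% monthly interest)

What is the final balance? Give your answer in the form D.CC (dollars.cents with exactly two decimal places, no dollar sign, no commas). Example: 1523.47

After 1 (deposit($100)): balance=$1100.00 total_interest=$0.00
After 2 (withdraw($300)): balance=$800.00 total_interest=$0.00
After 3 (deposit($100)): balance=$900.00 total_interest=$0.00
After 4 (month_end (apply 2% monthly interest)): balance=$918.00 total_interest=$18.00
After 5 (month_end (apply 2% monthly interest)): balance=$936.36 total_interest=$36.36
After 6 (withdraw($200)): balance=$736.36 total_interest=$36.36
After 7 (month_end (apply 2% monthly interest)): balance=$751.08 total_interest=$51.08

Answer: 751.08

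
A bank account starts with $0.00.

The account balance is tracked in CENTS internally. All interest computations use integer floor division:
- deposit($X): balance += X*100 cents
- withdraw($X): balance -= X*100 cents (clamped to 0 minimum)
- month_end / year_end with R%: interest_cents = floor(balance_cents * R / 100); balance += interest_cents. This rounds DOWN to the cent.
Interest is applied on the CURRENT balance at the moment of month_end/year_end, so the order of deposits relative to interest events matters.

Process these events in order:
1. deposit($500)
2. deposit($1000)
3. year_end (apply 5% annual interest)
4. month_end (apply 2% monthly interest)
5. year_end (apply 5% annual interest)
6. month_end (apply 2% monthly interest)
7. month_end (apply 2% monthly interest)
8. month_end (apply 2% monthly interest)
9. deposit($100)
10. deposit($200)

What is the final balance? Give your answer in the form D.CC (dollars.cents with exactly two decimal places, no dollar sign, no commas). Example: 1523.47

Answer: 2090.05

Derivation:
After 1 (deposit($500)): balance=$500.00 total_interest=$0.00
After 2 (deposit($1000)): balance=$1500.00 total_interest=$0.00
After 3 (year_end (apply 5% annual interest)): balance=$1575.00 total_interest=$75.00
After 4 (month_end (apply 2% monthly interest)): balance=$1606.50 total_interest=$106.50
After 5 (year_end (apply 5% annual interest)): balance=$1686.82 total_interest=$186.82
After 6 (month_end (apply 2% monthly interest)): balance=$1720.55 total_interest=$220.55
After 7 (month_end (apply 2% monthly interest)): balance=$1754.96 total_interest=$254.96
After 8 (month_end (apply 2% monthly interest)): balance=$1790.05 total_interest=$290.05
After 9 (deposit($100)): balance=$1890.05 total_interest=$290.05
After 10 (deposit($200)): balance=$2090.05 total_interest=$290.05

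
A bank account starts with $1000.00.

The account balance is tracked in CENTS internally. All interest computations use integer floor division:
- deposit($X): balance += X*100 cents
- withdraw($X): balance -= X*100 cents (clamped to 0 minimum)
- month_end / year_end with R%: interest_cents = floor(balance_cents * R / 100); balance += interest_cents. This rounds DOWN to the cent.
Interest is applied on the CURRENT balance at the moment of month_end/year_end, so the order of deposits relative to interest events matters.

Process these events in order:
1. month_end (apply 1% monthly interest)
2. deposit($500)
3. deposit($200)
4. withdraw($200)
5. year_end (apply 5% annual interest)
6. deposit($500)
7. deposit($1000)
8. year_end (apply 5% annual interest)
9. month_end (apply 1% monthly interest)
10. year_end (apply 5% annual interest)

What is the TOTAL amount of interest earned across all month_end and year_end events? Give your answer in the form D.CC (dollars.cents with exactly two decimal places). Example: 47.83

After 1 (month_end (apply 1% monthly interest)): balance=$1010.00 total_interest=$10.00
After 2 (deposit($500)): balance=$1510.00 total_interest=$10.00
After 3 (deposit($200)): balance=$1710.00 total_interest=$10.00
After 4 (withdraw($200)): balance=$1510.00 total_interest=$10.00
After 5 (year_end (apply 5% annual interest)): balance=$1585.50 total_interest=$85.50
After 6 (deposit($500)): balance=$2085.50 total_interest=$85.50
After 7 (deposit($1000)): balance=$3085.50 total_interest=$85.50
After 8 (year_end (apply 5% annual interest)): balance=$3239.77 total_interest=$239.77
After 9 (month_end (apply 1% monthly interest)): balance=$3272.16 total_interest=$272.16
After 10 (year_end (apply 5% annual interest)): balance=$3435.76 total_interest=$435.76

Answer: 435.76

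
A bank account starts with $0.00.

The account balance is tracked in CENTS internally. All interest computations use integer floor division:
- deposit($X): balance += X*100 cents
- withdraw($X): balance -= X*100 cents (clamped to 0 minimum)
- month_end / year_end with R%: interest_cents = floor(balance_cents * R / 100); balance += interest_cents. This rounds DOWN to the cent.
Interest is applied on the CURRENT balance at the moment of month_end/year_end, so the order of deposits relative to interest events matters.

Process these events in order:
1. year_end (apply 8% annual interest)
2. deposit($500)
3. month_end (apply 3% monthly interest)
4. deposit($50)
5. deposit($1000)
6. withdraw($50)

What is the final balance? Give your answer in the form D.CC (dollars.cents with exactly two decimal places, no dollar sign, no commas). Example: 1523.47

After 1 (year_end (apply 8% annual interest)): balance=$0.00 total_interest=$0.00
After 2 (deposit($500)): balance=$500.00 total_interest=$0.00
After 3 (month_end (apply 3% monthly interest)): balance=$515.00 total_interest=$15.00
After 4 (deposit($50)): balance=$565.00 total_interest=$15.00
After 5 (deposit($1000)): balance=$1565.00 total_interest=$15.00
After 6 (withdraw($50)): balance=$1515.00 total_interest=$15.00

Answer: 1515.00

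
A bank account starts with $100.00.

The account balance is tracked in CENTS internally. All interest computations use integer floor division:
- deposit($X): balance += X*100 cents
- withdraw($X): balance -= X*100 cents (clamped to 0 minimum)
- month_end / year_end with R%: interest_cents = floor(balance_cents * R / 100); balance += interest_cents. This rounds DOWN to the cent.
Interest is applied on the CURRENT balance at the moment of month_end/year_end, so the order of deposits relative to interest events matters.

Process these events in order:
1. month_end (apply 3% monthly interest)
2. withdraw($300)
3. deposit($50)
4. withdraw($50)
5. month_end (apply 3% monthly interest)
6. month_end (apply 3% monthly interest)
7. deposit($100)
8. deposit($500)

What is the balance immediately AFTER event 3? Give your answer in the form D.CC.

Answer: 50.00

Derivation:
After 1 (month_end (apply 3% monthly interest)): balance=$103.00 total_interest=$3.00
After 2 (withdraw($300)): balance=$0.00 total_interest=$3.00
After 3 (deposit($50)): balance=$50.00 total_interest=$3.00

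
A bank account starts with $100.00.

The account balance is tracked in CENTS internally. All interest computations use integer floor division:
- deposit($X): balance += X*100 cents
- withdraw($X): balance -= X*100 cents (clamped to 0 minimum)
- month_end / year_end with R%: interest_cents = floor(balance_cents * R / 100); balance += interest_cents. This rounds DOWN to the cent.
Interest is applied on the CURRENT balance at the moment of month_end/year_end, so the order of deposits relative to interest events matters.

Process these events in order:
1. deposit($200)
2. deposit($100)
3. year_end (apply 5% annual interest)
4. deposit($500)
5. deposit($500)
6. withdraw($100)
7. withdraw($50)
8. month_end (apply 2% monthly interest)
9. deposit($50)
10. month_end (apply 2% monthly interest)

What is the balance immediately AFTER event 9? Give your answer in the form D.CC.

After 1 (deposit($200)): balance=$300.00 total_interest=$0.00
After 2 (deposit($100)): balance=$400.00 total_interest=$0.00
After 3 (year_end (apply 5% annual interest)): balance=$420.00 total_interest=$20.00
After 4 (deposit($500)): balance=$920.00 total_interest=$20.00
After 5 (deposit($500)): balance=$1420.00 total_interest=$20.00
After 6 (withdraw($100)): balance=$1320.00 total_interest=$20.00
After 7 (withdraw($50)): balance=$1270.00 total_interest=$20.00
After 8 (month_end (apply 2% monthly interest)): balance=$1295.40 total_interest=$45.40
After 9 (deposit($50)): balance=$1345.40 total_interest=$45.40

Answer: 1345.40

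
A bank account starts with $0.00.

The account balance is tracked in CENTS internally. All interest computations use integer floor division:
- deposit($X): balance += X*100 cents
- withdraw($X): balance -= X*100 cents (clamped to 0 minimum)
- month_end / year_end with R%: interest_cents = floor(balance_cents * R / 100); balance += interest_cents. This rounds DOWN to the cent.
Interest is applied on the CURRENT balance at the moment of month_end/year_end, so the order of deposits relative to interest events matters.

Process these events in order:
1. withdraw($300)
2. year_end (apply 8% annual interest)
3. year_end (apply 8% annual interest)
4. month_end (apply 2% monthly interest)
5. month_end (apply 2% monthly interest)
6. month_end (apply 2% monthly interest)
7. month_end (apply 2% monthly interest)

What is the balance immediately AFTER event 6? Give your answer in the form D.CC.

Answer: 0.00

Derivation:
After 1 (withdraw($300)): balance=$0.00 total_interest=$0.00
After 2 (year_end (apply 8% annual interest)): balance=$0.00 total_interest=$0.00
After 3 (year_end (apply 8% annual interest)): balance=$0.00 total_interest=$0.00
After 4 (month_end (apply 2% monthly interest)): balance=$0.00 total_interest=$0.00
After 5 (month_end (apply 2% monthly interest)): balance=$0.00 total_interest=$0.00
After 6 (month_end (apply 2% monthly interest)): balance=$0.00 total_interest=$0.00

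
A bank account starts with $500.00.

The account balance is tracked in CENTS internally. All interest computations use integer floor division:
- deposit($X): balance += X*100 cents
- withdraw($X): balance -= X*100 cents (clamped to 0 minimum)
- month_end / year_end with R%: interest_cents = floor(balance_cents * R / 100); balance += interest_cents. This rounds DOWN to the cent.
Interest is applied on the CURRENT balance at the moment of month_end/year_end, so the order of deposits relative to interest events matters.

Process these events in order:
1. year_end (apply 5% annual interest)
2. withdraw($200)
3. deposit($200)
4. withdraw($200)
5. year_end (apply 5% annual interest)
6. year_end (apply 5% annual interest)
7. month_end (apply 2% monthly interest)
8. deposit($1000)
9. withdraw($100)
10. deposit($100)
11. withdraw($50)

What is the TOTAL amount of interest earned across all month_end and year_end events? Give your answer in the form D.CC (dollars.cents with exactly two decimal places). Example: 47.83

After 1 (year_end (apply 5% annual interest)): balance=$525.00 total_interest=$25.00
After 2 (withdraw($200)): balance=$325.00 total_interest=$25.00
After 3 (deposit($200)): balance=$525.00 total_interest=$25.00
After 4 (withdraw($200)): balance=$325.00 total_interest=$25.00
After 5 (year_end (apply 5% annual interest)): balance=$341.25 total_interest=$41.25
After 6 (year_end (apply 5% annual interest)): balance=$358.31 total_interest=$58.31
After 7 (month_end (apply 2% monthly interest)): balance=$365.47 total_interest=$65.47
After 8 (deposit($1000)): balance=$1365.47 total_interest=$65.47
After 9 (withdraw($100)): balance=$1265.47 total_interest=$65.47
After 10 (deposit($100)): balance=$1365.47 total_interest=$65.47
After 11 (withdraw($50)): balance=$1315.47 total_interest=$65.47

Answer: 65.47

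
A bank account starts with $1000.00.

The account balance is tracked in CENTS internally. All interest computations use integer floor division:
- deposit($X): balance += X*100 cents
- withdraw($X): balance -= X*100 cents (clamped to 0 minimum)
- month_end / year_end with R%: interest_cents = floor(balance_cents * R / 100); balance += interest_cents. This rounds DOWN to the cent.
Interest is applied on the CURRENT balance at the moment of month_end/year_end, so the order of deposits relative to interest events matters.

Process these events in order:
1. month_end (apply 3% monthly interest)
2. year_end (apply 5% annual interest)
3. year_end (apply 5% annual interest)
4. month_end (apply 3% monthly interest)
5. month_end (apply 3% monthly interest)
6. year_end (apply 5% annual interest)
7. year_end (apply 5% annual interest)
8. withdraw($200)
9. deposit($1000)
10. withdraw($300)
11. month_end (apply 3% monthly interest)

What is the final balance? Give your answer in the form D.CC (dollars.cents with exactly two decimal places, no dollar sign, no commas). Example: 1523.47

After 1 (month_end (apply 3% monthly interest)): balance=$1030.00 total_interest=$30.00
After 2 (year_end (apply 5% annual interest)): balance=$1081.50 total_interest=$81.50
After 3 (year_end (apply 5% annual interest)): balance=$1135.57 total_interest=$135.57
After 4 (month_end (apply 3% monthly interest)): balance=$1169.63 total_interest=$169.63
After 5 (month_end (apply 3% monthly interest)): balance=$1204.71 total_interest=$204.71
After 6 (year_end (apply 5% annual interest)): balance=$1264.94 total_interest=$264.94
After 7 (year_end (apply 5% annual interest)): balance=$1328.18 total_interest=$328.18
After 8 (withdraw($200)): balance=$1128.18 total_interest=$328.18
After 9 (deposit($1000)): balance=$2128.18 total_interest=$328.18
After 10 (withdraw($300)): balance=$1828.18 total_interest=$328.18
After 11 (month_end (apply 3% monthly interest)): balance=$1883.02 total_interest=$383.02

Answer: 1883.02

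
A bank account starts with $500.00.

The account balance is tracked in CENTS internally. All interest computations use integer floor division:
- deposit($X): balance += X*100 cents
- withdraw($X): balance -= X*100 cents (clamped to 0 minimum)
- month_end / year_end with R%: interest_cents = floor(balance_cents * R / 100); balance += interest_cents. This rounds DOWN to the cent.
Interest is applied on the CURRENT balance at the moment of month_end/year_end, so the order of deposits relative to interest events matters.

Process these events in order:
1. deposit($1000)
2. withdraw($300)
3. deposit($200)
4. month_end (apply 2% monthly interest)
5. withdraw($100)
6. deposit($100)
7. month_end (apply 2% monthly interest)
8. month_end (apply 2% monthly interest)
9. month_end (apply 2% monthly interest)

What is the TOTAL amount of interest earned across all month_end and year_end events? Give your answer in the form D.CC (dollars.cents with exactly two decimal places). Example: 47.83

After 1 (deposit($1000)): balance=$1500.00 total_interest=$0.00
After 2 (withdraw($300)): balance=$1200.00 total_interest=$0.00
After 3 (deposit($200)): balance=$1400.00 total_interest=$0.00
After 4 (month_end (apply 2% monthly interest)): balance=$1428.00 total_interest=$28.00
After 5 (withdraw($100)): balance=$1328.00 total_interest=$28.00
After 6 (deposit($100)): balance=$1428.00 total_interest=$28.00
After 7 (month_end (apply 2% monthly interest)): balance=$1456.56 total_interest=$56.56
After 8 (month_end (apply 2% monthly interest)): balance=$1485.69 total_interest=$85.69
After 9 (month_end (apply 2% monthly interest)): balance=$1515.40 total_interest=$115.40

Answer: 115.40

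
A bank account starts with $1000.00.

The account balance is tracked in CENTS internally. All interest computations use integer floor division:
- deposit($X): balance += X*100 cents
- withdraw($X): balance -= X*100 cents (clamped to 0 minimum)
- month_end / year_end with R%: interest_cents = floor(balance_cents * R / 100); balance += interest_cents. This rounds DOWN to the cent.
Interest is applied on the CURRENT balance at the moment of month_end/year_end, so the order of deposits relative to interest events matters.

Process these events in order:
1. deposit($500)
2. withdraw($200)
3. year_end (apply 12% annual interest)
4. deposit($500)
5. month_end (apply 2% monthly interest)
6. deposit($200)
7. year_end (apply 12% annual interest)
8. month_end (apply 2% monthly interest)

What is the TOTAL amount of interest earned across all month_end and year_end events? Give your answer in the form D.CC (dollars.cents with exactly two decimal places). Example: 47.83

After 1 (deposit($500)): balance=$1500.00 total_interest=$0.00
After 2 (withdraw($200)): balance=$1300.00 total_interest=$0.00
After 3 (year_end (apply 12% annual interest)): balance=$1456.00 total_interest=$156.00
After 4 (deposit($500)): balance=$1956.00 total_interest=$156.00
After 5 (month_end (apply 2% monthly interest)): balance=$1995.12 total_interest=$195.12
After 6 (deposit($200)): balance=$2195.12 total_interest=$195.12
After 7 (year_end (apply 12% annual interest)): balance=$2458.53 total_interest=$458.53
After 8 (month_end (apply 2% monthly interest)): balance=$2507.70 total_interest=$507.70

Answer: 507.70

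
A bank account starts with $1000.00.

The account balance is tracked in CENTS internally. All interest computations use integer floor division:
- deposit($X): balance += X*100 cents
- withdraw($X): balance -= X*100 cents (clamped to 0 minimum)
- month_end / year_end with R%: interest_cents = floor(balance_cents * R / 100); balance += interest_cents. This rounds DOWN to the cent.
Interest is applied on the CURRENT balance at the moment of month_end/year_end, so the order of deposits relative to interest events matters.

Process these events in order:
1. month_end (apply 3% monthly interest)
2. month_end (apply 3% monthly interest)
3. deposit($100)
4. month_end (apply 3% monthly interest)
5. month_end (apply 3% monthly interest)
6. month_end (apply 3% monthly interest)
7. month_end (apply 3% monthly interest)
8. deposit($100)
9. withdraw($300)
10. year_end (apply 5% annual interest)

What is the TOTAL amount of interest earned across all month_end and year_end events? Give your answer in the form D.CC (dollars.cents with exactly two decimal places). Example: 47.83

Answer: 261.90

Derivation:
After 1 (month_end (apply 3% monthly interest)): balance=$1030.00 total_interest=$30.00
After 2 (month_end (apply 3% monthly interest)): balance=$1060.90 total_interest=$60.90
After 3 (deposit($100)): balance=$1160.90 total_interest=$60.90
After 4 (month_end (apply 3% monthly interest)): balance=$1195.72 total_interest=$95.72
After 5 (month_end (apply 3% monthly interest)): balance=$1231.59 total_interest=$131.59
After 6 (month_end (apply 3% monthly interest)): balance=$1268.53 total_interest=$168.53
After 7 (month_end (apply 3% monthly interest)): balance=$1306.58 total_interest=$206.58
After 8 (deposit($100)): balance=$1406.58 total_interest=$206.58
After 9 (withdraw($300)): balance=$1106.58 total_interest=$206.58
After 10 (year_end (apply 5% annual interest)): balance=$1161.90 total_interest=$261.90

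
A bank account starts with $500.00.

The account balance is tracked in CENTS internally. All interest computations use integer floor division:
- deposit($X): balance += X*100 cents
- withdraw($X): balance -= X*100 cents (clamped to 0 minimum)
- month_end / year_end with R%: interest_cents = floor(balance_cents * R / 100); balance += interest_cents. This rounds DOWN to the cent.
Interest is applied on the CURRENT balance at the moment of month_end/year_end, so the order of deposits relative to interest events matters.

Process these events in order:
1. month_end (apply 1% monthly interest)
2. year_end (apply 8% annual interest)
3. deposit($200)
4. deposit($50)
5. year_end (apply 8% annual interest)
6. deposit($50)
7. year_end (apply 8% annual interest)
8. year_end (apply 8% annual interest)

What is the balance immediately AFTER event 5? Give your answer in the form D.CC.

Answer: 859.03

Derivation:
After 1 (month_end (apply 1% monthly interest)): balance=$505.00 total_interest=$5.00
After 2 (year_end (apply 8% annual interest)): balance=$545.40 total_interest=$45.40
After 3 (deposit($200)): balance=$745.40 total_interest=$45.40
After 4 (deposit($50)): balance=$795.40 total_interest=$45.40
After 5 (year_end (apply 8% annual interest)): balance=$859.03 total_interest=$109.03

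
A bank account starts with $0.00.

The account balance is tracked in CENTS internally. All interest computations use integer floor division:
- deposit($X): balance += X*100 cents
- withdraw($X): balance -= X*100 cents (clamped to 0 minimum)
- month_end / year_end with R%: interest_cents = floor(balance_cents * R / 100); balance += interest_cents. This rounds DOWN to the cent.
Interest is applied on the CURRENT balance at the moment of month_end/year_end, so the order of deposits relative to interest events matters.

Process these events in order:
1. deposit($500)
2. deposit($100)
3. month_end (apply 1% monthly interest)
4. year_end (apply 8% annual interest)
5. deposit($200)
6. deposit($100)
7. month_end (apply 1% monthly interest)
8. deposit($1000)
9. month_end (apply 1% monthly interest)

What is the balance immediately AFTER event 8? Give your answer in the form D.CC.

After 1 (deposit($500)): balance=$500.00 total_interest=$0.00
After 2 (deposit($100)): balance=$600.00 total_interest=$0.00
After 3 (month_end (apply 1% monthly interest)): balance=$606.00 total_interest=$6.00
After 4 (year_end (apply 8% annual interest)): balance=$654.48 total_interest=$54.48
After 5 (deposit($200)): balance=$854.48 total_interest=$54.48
After 6 (deposit($100)): balance=$954.48 total_interest=$54.48
After 7 (month_end (apply 1% monthly interest)): balance=$964.02 total_interest=$64.02
After 8 (deposit($1000)): balance=$1964.02 total_interest=$64.02

Answer: 1964.02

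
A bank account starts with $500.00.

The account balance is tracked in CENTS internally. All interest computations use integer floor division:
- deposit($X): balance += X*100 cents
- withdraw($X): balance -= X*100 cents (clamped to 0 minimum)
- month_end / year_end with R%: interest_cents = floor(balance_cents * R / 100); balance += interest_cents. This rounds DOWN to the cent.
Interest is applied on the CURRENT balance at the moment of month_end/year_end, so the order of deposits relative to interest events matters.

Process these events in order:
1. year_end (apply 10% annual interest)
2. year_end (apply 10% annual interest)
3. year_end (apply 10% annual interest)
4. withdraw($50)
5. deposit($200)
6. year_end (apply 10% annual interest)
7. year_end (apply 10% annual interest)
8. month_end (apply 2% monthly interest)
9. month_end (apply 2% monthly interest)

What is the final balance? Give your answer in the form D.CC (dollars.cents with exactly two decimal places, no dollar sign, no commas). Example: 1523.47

Answer: 1026.60

Derivation:
After 1 (year_end (apply 10% annual interest)): balance=$550.00 total_interest=$50.00
After 2 (year_end (apply 10% annual interest)): balance=$605.00 total_interest=$105.00
After 3 (year_end (apply 10% annual interest)): balance=$665.50 total_interest=$165.50
After 4 (withdraw($50)): balance=$615.50 total_interest=$165.50
After 5 (deposit($200)): balance=$815.50 total_interest=$165.50
After 6 (year_end (apply 10% annual interest)): balance=$897.05 total_interest=$247.05
After 7 (year_end (apply 10% annual interest)): balance=$986.75 total_interest=$336.75
After 8 (month_end (apply 2% monthly interest)): balance=$1006.48 total_interest=$356.48
After 9 (month_end (apply 2% monthly interest)): balance=$1026.60 total_interest=$376.60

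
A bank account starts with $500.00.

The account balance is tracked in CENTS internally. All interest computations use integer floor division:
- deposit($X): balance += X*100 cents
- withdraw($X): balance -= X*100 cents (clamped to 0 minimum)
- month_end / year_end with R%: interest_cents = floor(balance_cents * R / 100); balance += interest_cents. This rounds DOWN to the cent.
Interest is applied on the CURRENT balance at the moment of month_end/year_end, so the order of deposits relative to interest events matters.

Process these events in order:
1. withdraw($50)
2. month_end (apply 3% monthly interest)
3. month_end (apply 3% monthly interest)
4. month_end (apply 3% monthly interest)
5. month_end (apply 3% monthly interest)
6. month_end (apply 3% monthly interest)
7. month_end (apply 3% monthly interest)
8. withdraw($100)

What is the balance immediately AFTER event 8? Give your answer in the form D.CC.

Answer: 437.30

Derivation:
After 1 (withdraw($50)): balance=$450.00 total_interest=$0.00
After 2 (month_end (apply 3% monthly interest)): balance=$463.50 total_interest=$13.50
After 3 (month_end (apply 3% monthly interest)): balance=$477.40 total_interest=$27.40
After 4 (month_end (apply 3% monthly interest)): balance=$491.72 total_interest=$41.72
After 5 (month_end (apply 3% monthly interest)): balance=$506.47 total_interest=$56.47
After 6 (month_end (apply 3% monthly interest)): balance=$521.66 total_interest=$71.66
After 7 (month_end (apply 3% monthly interest)): balance=$537.30 total_interest=$87.30
After 8 (withdraw($100)): balance=$437.30 total_interest=$87.30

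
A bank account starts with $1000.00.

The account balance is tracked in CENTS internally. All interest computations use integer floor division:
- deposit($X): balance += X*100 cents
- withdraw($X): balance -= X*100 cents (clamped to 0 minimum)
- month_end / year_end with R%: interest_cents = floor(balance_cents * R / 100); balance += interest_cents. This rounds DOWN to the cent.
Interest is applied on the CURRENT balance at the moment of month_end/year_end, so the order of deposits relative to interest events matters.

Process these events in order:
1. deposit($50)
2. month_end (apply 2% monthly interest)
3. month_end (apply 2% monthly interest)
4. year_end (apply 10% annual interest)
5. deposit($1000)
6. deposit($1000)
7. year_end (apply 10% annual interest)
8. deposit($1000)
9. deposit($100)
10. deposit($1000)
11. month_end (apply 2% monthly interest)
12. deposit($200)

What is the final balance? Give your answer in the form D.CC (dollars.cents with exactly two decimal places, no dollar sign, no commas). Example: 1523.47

After 1 (deposit($50)): balance=$1050.00 total_interest=$0.00
After 2 (month_end (apply 2% monthly interest)): balance=$1071.00 total_interest=$21.00
After 3 (month_end (apply 2% monthly interest)): balance=$1092.42 total_interest=$42.42
After 4 (year_end (apply 10% annual interest)): balance=$1201.66 total_interest=$151.66
After 5 (deposit($1000)): balance=$2201.66 total_interest=$151.66
After 6 (deposit($1000)): balance=$3201.66 total_interest=$151.66
After 7 (year_end (apply 10% annual interest)): balance=$3521.82 total_interest=$471.82
After 8 (deposit($1000)): balance=$4521.82 total_interest=$471.82
After 9 (deposit($100)): balance=$4621.82 total_interest=$471.82
After 10 (deposit($1000)): balance=$5621.82 total_interest=$471.82
After 11 (month_end (apply 2% monthly interest)): balance=$5734.25 total_interest=$584.25
After 12 (deposit($200)): balance=$5934.25 total_interest=$584.25

Answer: 5934.25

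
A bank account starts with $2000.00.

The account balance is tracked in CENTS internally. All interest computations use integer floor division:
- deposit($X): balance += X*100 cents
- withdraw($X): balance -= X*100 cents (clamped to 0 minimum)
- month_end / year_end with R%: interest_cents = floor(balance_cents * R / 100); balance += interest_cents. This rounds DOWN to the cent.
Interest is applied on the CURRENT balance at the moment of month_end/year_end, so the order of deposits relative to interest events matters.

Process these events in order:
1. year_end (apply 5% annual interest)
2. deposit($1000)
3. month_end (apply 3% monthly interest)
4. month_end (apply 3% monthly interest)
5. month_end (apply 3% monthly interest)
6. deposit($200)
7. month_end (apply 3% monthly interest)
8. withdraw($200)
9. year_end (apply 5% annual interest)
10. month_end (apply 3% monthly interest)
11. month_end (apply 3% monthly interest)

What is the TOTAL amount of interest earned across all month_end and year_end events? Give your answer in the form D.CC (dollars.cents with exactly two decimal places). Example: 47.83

After 1 (year_end (apply 5% annual interest)): balance=$2100.00 total_interest=$100.00
After 2 (deposit($1000)): balance=$3100.00 total_interest=$100.00
After 3 (month_end (apply 3% monthly interest)): balance=$3193.00 total_interest=$193.00
After 4 (month_end (apply 3% monthly interest)): balance=$3288.79 total_interest=$288.79
After 5 (month_end (apply 3% monthly interest)): balance=$3387.45 total_interest=$387.45
After 6 (deposit($200)): balance=$3587.45 total_interest=$387.45
After 7 (month_end (apply 3% monthly interest)): balance=$3695.07 total_interest=$495.07
After 8 (withdraw($200)): balance=$3495.07 total_interest=$495.07
After 9 (year_end (apply 5% annual interest)): balance=$3669.82 total_interest=$669.82
After 10 (month_end (apply 3% monthly interest)): balance=$3779.91 total_interest=$779.91
After 11 (month_end (apply 3% monthly interest)): balance=$3893.30 total_interest=$893.30

Answer: 893.30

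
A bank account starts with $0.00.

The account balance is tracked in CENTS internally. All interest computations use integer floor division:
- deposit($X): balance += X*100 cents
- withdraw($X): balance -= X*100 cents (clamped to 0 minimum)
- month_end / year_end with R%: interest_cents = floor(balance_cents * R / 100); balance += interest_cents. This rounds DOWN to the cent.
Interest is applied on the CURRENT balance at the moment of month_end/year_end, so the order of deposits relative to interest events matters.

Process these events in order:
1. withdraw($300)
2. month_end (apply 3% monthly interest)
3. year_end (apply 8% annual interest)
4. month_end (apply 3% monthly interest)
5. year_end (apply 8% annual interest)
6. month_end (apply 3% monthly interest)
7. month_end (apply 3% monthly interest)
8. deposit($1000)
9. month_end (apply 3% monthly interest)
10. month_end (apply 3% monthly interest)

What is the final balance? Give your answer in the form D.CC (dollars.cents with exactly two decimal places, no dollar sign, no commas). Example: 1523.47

Answer: 1060.90

Derivation:
After 1 (withdraw($300)): balance=$0.00 total_interest=$0.00
After 2 (month_end (apply 3% monthly interest)): balance=$0.00 total_interest=$0.00
After 3 (year_end (apply 8% annual interest)): balance=$0.00 total_interest=$0.00
After 4 (month_end (apply 3% monthly interest)): balance=$0.00 total_interest=$0.00
After 5 (year_end (apply 8% annual interest)): balance=$0.00 total_interest=$0.00
After 6 (month_end (apply 3% monthly interest)): balance=$0.00 total_interest=$0.00
After 7 (month_end (apply 3% monthly interest)): balance=$0.00 total_interest=$0.00
After 8 (deposit($1000)): balance=$1000.00 total_interest=$0.00
After 9 (month_end (apply 3% monthly interest)): balance=$1030.00 total_interest=$30.00
After 10 (month_end (apply 3% monthly interest)): balance=$1060.90 total_interest=$60.90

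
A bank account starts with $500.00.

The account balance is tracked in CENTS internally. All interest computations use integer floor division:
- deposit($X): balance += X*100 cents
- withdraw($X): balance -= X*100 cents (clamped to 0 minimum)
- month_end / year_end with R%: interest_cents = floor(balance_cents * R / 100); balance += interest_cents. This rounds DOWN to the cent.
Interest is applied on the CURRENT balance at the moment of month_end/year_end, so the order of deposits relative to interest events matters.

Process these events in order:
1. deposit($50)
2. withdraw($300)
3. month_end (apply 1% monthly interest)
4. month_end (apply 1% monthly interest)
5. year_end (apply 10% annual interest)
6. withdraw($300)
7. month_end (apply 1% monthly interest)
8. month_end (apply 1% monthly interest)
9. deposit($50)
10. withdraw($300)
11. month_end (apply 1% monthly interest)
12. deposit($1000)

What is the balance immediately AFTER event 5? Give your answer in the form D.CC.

After 1 (deposit($50)): balance=$550.00 total_interest=$0.00
After 2 (withdraw($300)): balance=$250.00 total_interest=$0.00
After 3 (month_end (apply 1% monthly interest)): balance=$252.50 total_interest=$2.50
After 4 (month_end (apply 1% monthly interest)): balance=$255.02 total_interest=$5.02
After 5 (year_end (apply 10% annual interest)): balance=$280.52 total_interest=$30.52

Answer: 280.52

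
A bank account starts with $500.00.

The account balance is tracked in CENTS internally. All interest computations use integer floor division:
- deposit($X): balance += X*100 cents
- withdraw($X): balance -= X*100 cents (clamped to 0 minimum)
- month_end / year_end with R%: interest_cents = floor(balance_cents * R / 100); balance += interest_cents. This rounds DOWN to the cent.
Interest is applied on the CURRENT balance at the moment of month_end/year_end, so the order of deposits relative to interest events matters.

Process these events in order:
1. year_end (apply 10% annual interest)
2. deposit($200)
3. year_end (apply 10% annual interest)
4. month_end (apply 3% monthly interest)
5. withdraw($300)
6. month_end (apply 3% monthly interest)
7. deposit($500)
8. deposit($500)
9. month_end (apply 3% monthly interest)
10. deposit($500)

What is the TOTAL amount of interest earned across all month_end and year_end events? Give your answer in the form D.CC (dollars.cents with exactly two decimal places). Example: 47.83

Answer: 213.22

Derivation:
After 1 (year_end (apply 10% annual interest)): balance=$550.00 total_interest=$50.00
After 2 (deposit($200)): balance=$750.00 total_interest=$50.00
After 3 (year_end (apply 10% annual interest)): balance=$825.00 total_interest=$125.00
After 4 (month_end (apply 3% monthly interest)): balance=$849.75 total_interest=$149.75
After 5 (withdraw($300)): balance=$549.75 total_interest=$149.75
After 6 (month_end (apply 3% monthly interest)): balance=$566.24 total_interest=$166.24
After 7 (deposit($500)): balance=$1066.24 total_interest=$166.24
After 8 (deposit($500)): balance=$1566.24 total_interest=$166.24
After 9 (month_end (apply 3% monthly interest)): balance=$1613.22 total_interest=$213.22
After 10 (deposit($500)): balance=$2113.22 total_interest=$213.22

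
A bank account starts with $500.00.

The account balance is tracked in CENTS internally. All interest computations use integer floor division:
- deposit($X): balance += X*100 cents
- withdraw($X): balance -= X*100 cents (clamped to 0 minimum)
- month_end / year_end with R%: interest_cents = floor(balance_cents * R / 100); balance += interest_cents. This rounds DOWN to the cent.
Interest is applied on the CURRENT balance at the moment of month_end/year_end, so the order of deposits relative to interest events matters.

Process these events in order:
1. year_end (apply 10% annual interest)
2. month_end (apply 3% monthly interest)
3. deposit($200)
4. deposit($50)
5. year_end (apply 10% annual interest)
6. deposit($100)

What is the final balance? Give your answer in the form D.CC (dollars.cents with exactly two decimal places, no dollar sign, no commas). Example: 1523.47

After 1 (year_end (apply 10% annual interest)): balance=$550.00 total_interest=$50.00
After 2 (month_end (apply 3% monthly interest)): balance=$566.50 total_interest=$66.50
After 3 (deposit($200)): balance=$766.50 total_interest=$66.50
After 4 (deposit($50)): balance=$816.50 total_interest=$66.50
After 5 (year_end (apply 10% annual interest)): balance=$898.15 total_interest=$148.15
After 6 (deposit($100)): balance=$998.15 total_interest=$148.15

Answer: 998.15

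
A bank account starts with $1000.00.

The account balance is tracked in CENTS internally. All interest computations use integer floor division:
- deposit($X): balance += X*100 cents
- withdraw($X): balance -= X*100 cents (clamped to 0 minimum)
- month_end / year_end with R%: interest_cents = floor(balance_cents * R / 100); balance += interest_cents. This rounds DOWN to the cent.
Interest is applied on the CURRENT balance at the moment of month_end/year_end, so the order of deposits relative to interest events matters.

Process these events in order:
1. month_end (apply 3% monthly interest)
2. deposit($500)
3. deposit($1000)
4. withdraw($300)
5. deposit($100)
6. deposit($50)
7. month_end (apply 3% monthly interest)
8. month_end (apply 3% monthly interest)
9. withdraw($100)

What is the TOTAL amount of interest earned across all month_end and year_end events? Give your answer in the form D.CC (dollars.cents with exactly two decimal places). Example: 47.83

Answer: 174.94

Derivation:
After 1 (month_end (apply 3% monthly interest)): balance=$1030.00 total_interest=$30.00
After 2 (deposit($500)): balance=$1530.00 total_interest=$30.00
After 3 (deposit($1000)): balance=$2530.00 total_interest=$30.00
After 4 (withdraw($300)): balance=$2230.00 total_interest=$30.00
After 5 (deposit($100)): balance=$2330.00 total_interest=$30.00
After 6 (deposit($50)): balance=$2380.00 total_interest=$30.00
After 7 (month_end (apply 3% monthly interest)): balance=$2451.40 total_interest=$101.40
After 8 (month_end (apply 3% monthly interest)): balance=$2524.94 total_interest=$174.94
After 9 (withdraw($100)): balance=$2424.94 total_interest=$174.94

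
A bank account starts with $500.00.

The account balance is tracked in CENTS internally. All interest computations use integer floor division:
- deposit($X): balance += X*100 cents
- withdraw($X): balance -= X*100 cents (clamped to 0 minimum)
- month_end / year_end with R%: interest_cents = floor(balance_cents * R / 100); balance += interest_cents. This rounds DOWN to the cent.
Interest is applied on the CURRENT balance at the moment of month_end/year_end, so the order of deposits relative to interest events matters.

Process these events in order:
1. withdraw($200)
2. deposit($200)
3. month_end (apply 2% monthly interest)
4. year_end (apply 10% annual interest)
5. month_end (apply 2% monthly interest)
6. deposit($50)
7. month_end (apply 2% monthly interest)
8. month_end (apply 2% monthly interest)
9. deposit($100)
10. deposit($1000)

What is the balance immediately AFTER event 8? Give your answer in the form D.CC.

After 1 (withdraw($200)): balance=$300.00 total_interest=$0.00
After 2 (deposit($200)): balance=$500.00 total_interest=$0.00
After 3 (month_end (apply 2% monthly interest)): balance=$510.00 total_interest=$10.00
After 4 (year_end (apply 10% annual interest)): balance=$561.00 total_interest=$61.00
After 5 (month_end (apply 2% monthly interest)): balance=$572.22 total_interest=$72.22
After 6 (deposit($50)): balance=$622.22 total_interest=$72.22
After 7 (month_end (apply 2% monthly interest)): balance=$634.66 total_interest=$84.66
After 8 (month_end (apply 2% monthly interest)): balance=$647.35 total_interest=$97.35

Answer: 647.35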